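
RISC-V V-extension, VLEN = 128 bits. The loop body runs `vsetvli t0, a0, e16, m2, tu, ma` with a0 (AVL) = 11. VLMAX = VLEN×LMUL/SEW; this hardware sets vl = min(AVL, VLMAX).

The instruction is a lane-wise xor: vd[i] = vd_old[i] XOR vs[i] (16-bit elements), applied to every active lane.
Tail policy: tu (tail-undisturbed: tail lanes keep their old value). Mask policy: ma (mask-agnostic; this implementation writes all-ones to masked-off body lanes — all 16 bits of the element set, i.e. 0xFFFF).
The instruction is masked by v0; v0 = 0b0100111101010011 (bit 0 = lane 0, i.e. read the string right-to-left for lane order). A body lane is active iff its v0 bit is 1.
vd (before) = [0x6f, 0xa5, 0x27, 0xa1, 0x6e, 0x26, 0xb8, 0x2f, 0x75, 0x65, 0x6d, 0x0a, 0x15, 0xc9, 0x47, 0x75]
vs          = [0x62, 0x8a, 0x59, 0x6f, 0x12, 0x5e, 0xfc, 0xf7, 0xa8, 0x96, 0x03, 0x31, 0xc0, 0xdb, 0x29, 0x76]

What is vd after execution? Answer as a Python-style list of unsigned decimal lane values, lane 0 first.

VLMAX = (128 × 2) / 16 = 16 lanes
AVL=11 ≤ VLMAX=16, so vl = 11
lane  0: xor(0x6f,0x62) ⇒ 0x0d
lane  1: xor(0xa5,0x8a) ⇒ 0x2f
lane  2: mask-off/ones ⇒ 0xffff
lane  3: mask-off/ones ⇒ 0xffff
lane  4: xor(0x6e,0x12) ⇒ 0x7c
lane  5: mask-off/ones ⇒ 0xffff
lane  6: xor(0xb8,0xfc) ⇒ 0x44
lane  7: mask-off/ones ⇒ 0xffff
lane  8: xor(0x75,0xa8) ⇒ 0xdd
lane  9: xor(0x65,0x96) ⇒ 0xf3
lane 10: xor(0x6d,0x03) ⇒ 0x6e
lane 11: tail/keep ⇒ 0x0a
lane 12: tail/keep ⇒ 0x15
lane 13: tail/keep ⇒ 0xc9
lane 14: tail/keep ⇒ 0x47
lane 15: tail/keep ⇒ 0x75

vd = [13, 47, 65535, 65535, 124, 65535, 68, 65535, 221, 243, 110, 10, 21, 201, 71, 117]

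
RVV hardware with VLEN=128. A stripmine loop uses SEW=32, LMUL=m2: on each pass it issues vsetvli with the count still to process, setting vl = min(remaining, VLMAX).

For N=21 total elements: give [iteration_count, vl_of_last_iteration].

[iterations, last_vl] = [3, 5]

VLMAX = VLEN×LMUL/SEW = 128×2/32 = 8
N=21: ⌈21/8⌉ = 3 iters; last vl = 21 − 2×8 = 5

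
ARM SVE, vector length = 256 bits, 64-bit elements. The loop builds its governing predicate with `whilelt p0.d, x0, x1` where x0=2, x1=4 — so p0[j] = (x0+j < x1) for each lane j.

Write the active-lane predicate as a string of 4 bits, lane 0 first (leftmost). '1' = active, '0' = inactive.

predicate = 1100

register lanes = 256/64 = 4
p0[j] = (2+j < 4); true for j=0..1 → 2 lanes set
bits (lane 0 leftmost): 1100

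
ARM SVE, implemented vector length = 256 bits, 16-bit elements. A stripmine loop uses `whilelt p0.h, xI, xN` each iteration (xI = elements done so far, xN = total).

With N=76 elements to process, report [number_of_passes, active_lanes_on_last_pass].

register lanes = 256/16 = 16
N=76: ⌈76/16⌉ = 5 iters; last vl = 76 − 4×16 = 12

[iterations, last_vl] = [5, 12]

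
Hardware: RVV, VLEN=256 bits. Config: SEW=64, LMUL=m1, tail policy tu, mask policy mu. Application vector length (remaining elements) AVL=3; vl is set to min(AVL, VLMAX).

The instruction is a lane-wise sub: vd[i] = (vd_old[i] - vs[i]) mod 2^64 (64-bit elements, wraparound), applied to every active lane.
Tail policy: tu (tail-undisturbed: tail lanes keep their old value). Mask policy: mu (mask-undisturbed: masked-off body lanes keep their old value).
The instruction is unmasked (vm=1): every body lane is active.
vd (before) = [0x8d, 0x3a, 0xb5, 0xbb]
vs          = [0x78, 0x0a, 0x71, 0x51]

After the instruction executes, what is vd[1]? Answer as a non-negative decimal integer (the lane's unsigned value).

VLMAX = (256 × 1) / 64 = 4 lanes
vl ← min(3, 4) = 3
vd[0] sub(0x8d,0x78) -> 0x15
vd[1] sub(0x3a,0x0a) -> 0x30
vd[2] sub(0xb5,0x71) -> 0x44
vd[3] tail/keep -> 0xbb

vd[1] = 48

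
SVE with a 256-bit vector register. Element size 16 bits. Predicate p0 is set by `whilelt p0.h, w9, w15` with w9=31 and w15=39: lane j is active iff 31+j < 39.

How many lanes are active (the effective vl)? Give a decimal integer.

register lanes = 256/16 = 16
p0[j] = (31+j < 39); true for j=0..7 → 8 lanes set

vl = 8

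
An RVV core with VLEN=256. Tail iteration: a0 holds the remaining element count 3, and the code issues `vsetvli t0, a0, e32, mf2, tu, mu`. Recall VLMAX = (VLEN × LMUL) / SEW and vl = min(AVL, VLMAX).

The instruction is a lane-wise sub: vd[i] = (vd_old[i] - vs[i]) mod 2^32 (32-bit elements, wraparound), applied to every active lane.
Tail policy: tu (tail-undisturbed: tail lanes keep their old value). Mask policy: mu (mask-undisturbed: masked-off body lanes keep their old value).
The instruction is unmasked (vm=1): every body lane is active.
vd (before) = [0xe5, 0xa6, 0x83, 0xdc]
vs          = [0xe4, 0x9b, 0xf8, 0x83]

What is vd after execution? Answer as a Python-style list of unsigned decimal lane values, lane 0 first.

vd = [1, 11, 4294967179, 220]

lanes per group: 256·1/2/32 = 4
AVL=3 ≤ VLMAX=4, so vl = 3
  i=0: sub(0xe5,0xe4) → 1
  i=1: sub(0xa6,0x9b) → 11
  i=2: sub(0x83,0xf8) → 4294967179
  i=3: tail/keep → 220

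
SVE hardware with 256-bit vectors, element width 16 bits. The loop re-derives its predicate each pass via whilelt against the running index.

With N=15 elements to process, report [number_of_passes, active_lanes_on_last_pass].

[iterations, last_vl] = [1, 15]

register lanes = 256/16 = 16
N=15: ⌈15/16⌉ = 1 iters; last vl = 15 − 0×16 = 15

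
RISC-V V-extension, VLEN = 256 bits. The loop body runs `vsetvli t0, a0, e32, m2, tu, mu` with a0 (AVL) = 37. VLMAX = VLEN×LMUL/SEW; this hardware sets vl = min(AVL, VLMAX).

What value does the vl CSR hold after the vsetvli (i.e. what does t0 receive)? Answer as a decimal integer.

lanes per group: 256·2/32 = 16
AVL=37 > VLMAX=16, so vl = 16

vl = 16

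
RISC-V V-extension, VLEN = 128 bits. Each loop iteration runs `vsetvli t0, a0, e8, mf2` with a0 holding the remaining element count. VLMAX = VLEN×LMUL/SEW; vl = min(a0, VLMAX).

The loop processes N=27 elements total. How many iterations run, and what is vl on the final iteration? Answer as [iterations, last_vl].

VLMAX = (128 × 1/2) / 8 = 8 lanes
iterations = ceil(27/8) = 4; final-pass vl = 3

[iterations, last_vl] = [4, 3]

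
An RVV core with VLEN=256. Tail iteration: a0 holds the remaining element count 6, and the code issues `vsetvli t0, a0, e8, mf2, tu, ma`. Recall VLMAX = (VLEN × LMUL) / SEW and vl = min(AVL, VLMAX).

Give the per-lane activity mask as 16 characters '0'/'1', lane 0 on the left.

predicate = 1111110000000000

lanes per group: 256·1/2/8 = 16
AVL=6 ≤ VLMAX=16, so vl = 6
bits (lane 0 leftmost): 1111110000000000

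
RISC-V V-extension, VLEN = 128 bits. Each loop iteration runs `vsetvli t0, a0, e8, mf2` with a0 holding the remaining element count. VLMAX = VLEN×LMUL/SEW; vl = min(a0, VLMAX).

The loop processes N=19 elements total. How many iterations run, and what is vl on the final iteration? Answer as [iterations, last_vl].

VLMAX = (128 × 1/2) / 8 = 8 lanes
N=19: ⌈19/8⌉ = 3 iters; last vl = 19 − 2×8 = 3

[iterations, last_vl] = [3, 3]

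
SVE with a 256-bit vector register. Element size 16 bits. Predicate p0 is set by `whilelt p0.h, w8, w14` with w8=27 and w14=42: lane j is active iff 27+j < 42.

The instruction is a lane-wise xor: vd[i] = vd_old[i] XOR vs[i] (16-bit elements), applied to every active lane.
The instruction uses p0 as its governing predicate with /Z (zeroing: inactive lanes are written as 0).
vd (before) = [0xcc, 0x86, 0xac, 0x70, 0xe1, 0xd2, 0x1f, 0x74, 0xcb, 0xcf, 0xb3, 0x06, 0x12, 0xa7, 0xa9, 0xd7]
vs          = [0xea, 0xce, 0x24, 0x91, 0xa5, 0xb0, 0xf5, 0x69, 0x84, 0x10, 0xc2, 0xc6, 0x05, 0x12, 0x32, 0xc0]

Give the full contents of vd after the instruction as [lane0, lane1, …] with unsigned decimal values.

lane count: 256 div 16 = 16
p0[j] = (27+j < 42); true for j=0..14 → 15 lanes set
  i=0: xor(0xcc,0xea) → 38
  i=1: xor(0x86,0xce) → 72
  i=2: xor(0xac,0x24) → 136
  i=3: xor(0x70,0x91) → 225
  i=4: xor(0xe1,0xa5) → 68
  i=5: xor(0xd2,0xb0) → 98
  i=6: xor(0x1f,0xf5) → 234
  i=7: xor(0x74,0x69) → 29
  i=8: xor(0xcb,0x84) → 79
  i=9: xor(0xcf,0x10) → 223
  i=10: xor(0xb3,0xc2) → 113
  i=11: xor(0x06,0xc6) → 192
  i=12: xor(0x12,0x05) → 23
  i=13: xor(0xa7,0x12) → 181
  i=14: xor(0xa9,0x32) → 155
  i=15: tail/zero → 0

vd = [38, 72, 136, 225, 68, 98, 234, 29, 79, 223, 113, 192, 23, 181, 155, 0]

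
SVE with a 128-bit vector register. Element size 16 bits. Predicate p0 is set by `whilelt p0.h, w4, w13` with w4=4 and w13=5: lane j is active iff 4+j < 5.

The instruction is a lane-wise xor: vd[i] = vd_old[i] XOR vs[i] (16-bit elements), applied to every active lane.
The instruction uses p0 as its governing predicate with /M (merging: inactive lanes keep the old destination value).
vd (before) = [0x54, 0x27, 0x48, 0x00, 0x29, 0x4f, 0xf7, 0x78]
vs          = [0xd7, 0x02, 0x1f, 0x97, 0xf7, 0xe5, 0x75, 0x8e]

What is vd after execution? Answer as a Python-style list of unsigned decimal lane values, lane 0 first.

vd = [131, 39, 72, 0, 41, 79, 247, 120]

register lanes = 128/16 = 8
p0[j] = (4+j < 5); true for j=0..0 → 1 lanes set
[0] xor(0x54,0xd7) = 0x83
[1] tail/keep = 0x27
[2] tail/keep = 0x48
[3] tail/keep = 0x00
[4] tail/keep = 0x29
[5] tail/keep = 0x4f
[6] tail/keep = 0xf7
[7] tail/keep = 0x78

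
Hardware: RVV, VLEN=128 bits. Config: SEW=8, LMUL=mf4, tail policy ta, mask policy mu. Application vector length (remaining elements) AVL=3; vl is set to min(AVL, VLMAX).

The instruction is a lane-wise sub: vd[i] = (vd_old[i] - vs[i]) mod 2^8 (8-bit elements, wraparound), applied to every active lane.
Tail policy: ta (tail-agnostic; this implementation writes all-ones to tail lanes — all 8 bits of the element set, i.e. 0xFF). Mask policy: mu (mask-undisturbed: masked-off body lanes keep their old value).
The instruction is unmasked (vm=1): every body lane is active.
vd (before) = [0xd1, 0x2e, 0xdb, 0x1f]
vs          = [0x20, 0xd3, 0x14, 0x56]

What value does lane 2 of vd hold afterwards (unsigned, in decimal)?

VLMAX = (128 × 1/4) / 8 = 4 lanes
vl ← min(3, 4) = 3
[0] sub(0xd1,0x20) = 0xb1
[1] sub(0x2e,0xd3) = 0x5b
[2] sub(0xdb,0x14) = 0xc7
[3] tail/ones = 0xff

vd[2] = 199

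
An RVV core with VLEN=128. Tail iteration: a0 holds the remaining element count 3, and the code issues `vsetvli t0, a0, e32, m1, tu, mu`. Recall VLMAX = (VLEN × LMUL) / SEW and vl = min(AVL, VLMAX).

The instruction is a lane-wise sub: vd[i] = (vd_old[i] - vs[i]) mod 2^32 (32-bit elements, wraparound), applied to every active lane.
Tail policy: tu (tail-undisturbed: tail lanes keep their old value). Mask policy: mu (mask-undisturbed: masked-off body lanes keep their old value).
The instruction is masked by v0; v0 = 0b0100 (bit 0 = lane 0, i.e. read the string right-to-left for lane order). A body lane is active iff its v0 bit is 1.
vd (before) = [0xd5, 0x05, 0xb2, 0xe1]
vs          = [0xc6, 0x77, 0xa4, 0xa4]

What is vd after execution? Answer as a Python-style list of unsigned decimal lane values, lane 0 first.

vd = [213, 5, 14, 225]

VLMAX = VLEN×LMUL/SEW = 128×1/32 = 4
AVL=3 ≤ VLMAX=4, so vl = 3
  i=0: mask-off/keep → 213
  i=1: mask-off/keep → 5
  i=2: sub(0xb2,0xa4) → 14
  i=3: tail/keep → 225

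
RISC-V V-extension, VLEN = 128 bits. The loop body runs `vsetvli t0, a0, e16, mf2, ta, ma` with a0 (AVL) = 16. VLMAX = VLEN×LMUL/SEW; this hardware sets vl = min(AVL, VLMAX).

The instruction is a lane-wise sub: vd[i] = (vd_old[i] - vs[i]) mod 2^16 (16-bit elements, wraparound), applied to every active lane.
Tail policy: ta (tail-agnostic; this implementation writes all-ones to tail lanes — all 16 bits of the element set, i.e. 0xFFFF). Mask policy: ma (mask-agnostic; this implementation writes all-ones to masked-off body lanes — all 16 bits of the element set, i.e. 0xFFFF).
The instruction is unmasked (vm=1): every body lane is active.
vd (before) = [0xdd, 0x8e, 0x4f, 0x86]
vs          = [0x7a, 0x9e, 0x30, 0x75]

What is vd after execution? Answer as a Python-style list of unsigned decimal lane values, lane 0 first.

VLMAX = VLEN×LMUL/SEW = 128×1/2/16 = 4
AVL=16 > VLMAX=4, so vl = 4
  i=0: sub(0xdd,0x7a) → 99
  i=1: sub(0x8e,0x9e) → 65520
  i=2: sub(0x4f,0x30) → 31
  i=3: sub(0x86,0x75) → 17

vd = [99, 65520, 31, 17]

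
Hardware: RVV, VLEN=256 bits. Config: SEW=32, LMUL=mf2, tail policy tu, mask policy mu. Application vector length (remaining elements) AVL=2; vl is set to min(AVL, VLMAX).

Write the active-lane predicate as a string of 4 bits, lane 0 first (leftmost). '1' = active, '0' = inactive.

predicate = 1100

VLMAX = VLEN×LMUL/SEW = 256×1/2/32 = 4
vl ← min(2, 4) = 2
bits (lane 0 leftmost): 1100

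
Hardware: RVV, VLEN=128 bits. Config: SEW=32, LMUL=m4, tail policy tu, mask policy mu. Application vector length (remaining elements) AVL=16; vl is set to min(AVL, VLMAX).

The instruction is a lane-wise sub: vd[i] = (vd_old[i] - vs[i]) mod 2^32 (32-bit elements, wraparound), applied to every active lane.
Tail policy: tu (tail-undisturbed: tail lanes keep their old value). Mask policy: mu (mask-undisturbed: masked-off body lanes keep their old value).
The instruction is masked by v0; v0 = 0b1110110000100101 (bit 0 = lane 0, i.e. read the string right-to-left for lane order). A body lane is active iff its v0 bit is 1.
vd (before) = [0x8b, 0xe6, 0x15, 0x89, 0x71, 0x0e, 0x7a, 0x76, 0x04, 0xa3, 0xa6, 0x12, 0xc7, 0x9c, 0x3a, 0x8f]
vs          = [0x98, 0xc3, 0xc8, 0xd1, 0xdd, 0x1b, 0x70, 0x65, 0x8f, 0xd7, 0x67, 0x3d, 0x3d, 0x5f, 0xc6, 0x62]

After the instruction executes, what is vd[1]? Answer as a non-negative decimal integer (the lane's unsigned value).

lanes per group: 128·4/32 = 16
AVL=16 ≤ VLMAX=16, so vl = 16
lane  0: sub(0x8b,0x98) ⇒ 0xfffffff3
lane  1: mask-off/keep ⇒ 0xe6
lane  2: sub(0x15,0xc8) ⇒ 0xffffff4d
lane  3: mask-off/keep ⇒ 0x89
lane  4: mask-off/keep ⇒ 0x71
lane  5: sub(0x0e,0x1b) ⇒ 0xfffffff3
lane  6: mask-off/keep ⇒ 0x7a
lane  7: mask-off/keep ⇒ 0x76
lane  8: mask-off/keep ⇒ 0x04
lane  9: mask-off/keep ⇒ 0xa3
lane 10: sub(0xa6,0x67) ⇒ 0x3f
lane 11: sub(0x12,0x3d) ⇒ 0xffffffd5
lane 12: mask-off/keep ⇒ 0xc7
lane 13: sub(0x9c,0x5f) ⇒ 0x3d
lane 14: sub(0x3a,0xc6) ⇒ 0xffffff74
lane 15: sub(0x8f,0x62) ⇒ 0x2d

vd[1] = 230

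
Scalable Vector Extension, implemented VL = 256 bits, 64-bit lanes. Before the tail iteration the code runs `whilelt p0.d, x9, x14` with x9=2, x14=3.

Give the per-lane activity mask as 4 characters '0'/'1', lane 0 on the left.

predicate = 1000

lane count: 256 div 64 = 4
whilelt: lane j active iff 2+j < 3 → j < 1 → 1 active
bits (lane 0 leftmost): 1000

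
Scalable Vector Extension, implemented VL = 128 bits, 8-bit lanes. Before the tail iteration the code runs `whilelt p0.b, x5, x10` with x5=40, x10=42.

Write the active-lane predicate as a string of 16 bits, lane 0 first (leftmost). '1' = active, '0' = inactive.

register lanes = 128/8 = 16
active while 40+j < 42, i.e. j ∈ [0,2) capped at 16 ⇒ 2
bits (lane 0 leftmost): 1100000000000000

predicate = 1100000000000000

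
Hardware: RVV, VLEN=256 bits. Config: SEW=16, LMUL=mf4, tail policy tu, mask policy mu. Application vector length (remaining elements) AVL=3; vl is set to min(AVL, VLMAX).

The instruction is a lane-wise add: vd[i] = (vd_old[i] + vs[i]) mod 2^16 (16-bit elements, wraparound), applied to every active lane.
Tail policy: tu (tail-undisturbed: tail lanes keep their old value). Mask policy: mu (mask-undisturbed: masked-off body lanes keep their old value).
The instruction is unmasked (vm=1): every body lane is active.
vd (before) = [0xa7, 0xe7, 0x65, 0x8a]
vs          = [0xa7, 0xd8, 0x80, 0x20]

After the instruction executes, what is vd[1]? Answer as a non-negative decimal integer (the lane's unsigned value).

VLMAX = VLEN×LMUL/SEW = 256×1/4/16 = 4
AVL=3 ≤ VLMAX=4, so vl = 3
vd[0] add(0xa7,0xa7) -> 0x14e
vd[1] add(0xe7,0xd8) -> 0x1bf
vd[2] add(0x65,0x80) -> 0xe5
vd[3] tail/keep -> 0x8a

vd[1] = 447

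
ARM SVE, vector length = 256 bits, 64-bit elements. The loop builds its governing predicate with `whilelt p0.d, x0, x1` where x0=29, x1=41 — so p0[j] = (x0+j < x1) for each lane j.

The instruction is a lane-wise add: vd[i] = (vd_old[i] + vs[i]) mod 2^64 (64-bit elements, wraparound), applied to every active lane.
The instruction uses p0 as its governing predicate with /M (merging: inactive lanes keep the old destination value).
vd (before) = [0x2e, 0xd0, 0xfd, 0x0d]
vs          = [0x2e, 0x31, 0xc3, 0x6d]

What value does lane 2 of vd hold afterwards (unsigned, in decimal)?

256-bit reg / 64-bit elem → 4 lanes
p0[j] = (29+j < 41); true for j=0..3 → 4 lanes set
[0] add(0x2e,0x2e) = 0x5c
[1] add(0xd0,0x31) = 0x101
[2] add(0xfd,0xc3) = 0x1c0
[3] add(0x0d,0x6d) = 0x7a

vd[2] = 448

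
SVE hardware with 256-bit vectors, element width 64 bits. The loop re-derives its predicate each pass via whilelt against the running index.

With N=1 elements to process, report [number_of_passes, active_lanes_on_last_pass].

lane count: 256 div 64 = 4
iterations = ceil(1/4) = 1; final-pass vl = 1

[iterations, last_vl] = [1, 1]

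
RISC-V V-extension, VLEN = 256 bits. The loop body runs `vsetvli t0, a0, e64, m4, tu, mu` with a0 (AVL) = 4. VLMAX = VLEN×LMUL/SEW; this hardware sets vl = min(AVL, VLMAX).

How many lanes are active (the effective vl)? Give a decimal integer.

VLMAX = (256 × 4) / 64 = 16 lanes
AVL=4 ≤ VLMAX=16, so vl = 4

vl = 4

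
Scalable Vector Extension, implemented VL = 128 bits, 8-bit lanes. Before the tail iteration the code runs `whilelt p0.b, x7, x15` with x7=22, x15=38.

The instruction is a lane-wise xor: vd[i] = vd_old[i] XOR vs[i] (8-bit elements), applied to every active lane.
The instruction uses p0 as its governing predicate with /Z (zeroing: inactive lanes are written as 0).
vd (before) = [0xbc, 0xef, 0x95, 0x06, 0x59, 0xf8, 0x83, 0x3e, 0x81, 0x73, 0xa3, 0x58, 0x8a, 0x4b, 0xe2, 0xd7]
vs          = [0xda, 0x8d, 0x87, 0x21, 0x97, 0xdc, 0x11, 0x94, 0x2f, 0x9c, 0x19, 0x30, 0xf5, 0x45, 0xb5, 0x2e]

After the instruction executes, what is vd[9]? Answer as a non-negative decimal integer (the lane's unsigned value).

128-bit reg / 8-bit elem → 16 lanes
active while 22+j < 38, i.e. j ∈ [0,16) capped at 16 ⇒ 16
  i=0: xor(0xbc,0xda) → 102
  i=1: xor(0xef,0x8d) → 98
  i=2: xor(0x95,0x87) → 18
  i=3: xor(0x06,0x21) → 39
  i=4: xor(0x59,0x97) → 206
  i=5: xor(0xf8,0xdc) → 36
  i=6: xor(0x83,0x11) → 146
  i=7: xor(0x3e,0x94) → 170
  i=8: xor(0x81,0x2f) → 174
  i=9: xor(0x73,0x9c) → 239
  i=10: xor(0xa3,0x19) → 186
  i=11: xor(0x58,0x30) → 104
  i=12: xor(0x8a,0xf5) → 127
  i=13: xor(0x4b,0x45) → 14
  i=14: xor(0xe2,0xb5) → 87
  i=15: xor(0xd7,0x2e) → 249

vd[9] = 239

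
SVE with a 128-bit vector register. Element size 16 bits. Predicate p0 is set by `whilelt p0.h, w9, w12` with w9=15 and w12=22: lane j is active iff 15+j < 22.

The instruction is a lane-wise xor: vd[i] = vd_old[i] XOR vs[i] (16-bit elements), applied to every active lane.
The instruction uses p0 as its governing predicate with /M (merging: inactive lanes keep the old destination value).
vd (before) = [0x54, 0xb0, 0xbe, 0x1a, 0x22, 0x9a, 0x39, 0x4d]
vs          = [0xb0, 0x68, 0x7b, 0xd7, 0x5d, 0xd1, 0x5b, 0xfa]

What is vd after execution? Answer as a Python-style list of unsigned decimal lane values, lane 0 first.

vd = [228, 216, 197, 205, 127, 75, 98, 77]

register lanes = 128/16 = 8
p0[j] = (15+j < 22); true for j=0..6 → 7 lanes set
vd[0] xor(0x54,0xb0) -> 0xe4
vd[1] xor(0xb0,0x68) -> 0xd8
vd[2] xor(0xbe,0x7b) -> 0xc5
vd[3] xor(0x1a,0xd7) -> 0xcd
vd[4] xor(0x22,0x5d) -> 0x7f
vd[5] xor(0x9a,0xd1) -> 0x4b
vd[6] xor(0x39,0x5b) -> 0x62
vd[7] tail/keep -> 0x4d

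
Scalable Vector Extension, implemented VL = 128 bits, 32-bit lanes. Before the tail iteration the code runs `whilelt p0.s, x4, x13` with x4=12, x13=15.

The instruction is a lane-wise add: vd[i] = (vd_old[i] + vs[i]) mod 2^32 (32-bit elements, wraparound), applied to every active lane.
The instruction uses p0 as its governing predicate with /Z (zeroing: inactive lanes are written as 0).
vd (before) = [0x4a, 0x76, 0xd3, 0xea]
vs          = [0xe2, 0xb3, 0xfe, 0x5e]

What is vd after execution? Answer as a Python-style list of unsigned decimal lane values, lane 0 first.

vd = [300, 297, 465, 0]

128-bit reg / 32-bit elem → 4 lanes
whilelt: lane j active iff 12+j < 15 → j < 3 → 3 active
[0] add(0x4a,0xe2) = 0x12c
[1] add(0x76,0xb3) = 0x129
[2] add(0xd3,0xfe) = 0x1d1
[3] tail/zero = 0x00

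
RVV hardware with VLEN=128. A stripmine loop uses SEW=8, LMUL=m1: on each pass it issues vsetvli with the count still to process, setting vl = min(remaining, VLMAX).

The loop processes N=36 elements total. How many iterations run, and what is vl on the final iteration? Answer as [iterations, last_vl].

[iterations, last_vl] = [3, 4]

lanes per group: 128·1/8 = 16
N=36: ⌈36/16⌉ = 3 iters; last vl = 36 − 2×16 = 4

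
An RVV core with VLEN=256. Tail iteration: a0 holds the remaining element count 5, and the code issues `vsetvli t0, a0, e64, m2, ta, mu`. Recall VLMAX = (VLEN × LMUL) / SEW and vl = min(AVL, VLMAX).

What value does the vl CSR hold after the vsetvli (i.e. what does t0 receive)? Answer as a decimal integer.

vl = 5

VLMAX = VLEN×LMUL/SEW = 256×2/64 = 8
vl = min(AVL, VLMAX) = min(5, 8) = 5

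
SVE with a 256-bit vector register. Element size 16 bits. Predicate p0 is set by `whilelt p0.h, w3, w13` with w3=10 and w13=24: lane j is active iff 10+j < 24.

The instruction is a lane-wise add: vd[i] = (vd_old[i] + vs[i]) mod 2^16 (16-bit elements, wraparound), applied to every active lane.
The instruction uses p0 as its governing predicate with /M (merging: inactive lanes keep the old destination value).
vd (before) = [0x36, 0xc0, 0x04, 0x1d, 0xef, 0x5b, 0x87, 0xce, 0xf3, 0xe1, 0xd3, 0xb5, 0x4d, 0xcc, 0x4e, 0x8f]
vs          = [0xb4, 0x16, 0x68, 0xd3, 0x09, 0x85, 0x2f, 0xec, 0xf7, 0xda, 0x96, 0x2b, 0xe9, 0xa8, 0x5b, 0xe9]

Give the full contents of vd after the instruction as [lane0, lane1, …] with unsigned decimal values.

vd = [234, 214, 108, 240, 248, 224, 182, 442, 490, 443, 361, 224, 310, 372, 78, 143]

256-bit reg / 16-bit elem → 16 lanes
active while 10+j < 24, i.e. j ∈ [0,14) capped at 16 ⇒ 14
[0] add(0x36,0xb4) = 0xea
[1] add(0xc0,0x16) = 0xd6
[2] add(0x04,0x68) = 0x6c
[3] add(0x1d,0xd3) = 0xf0
[4] add(0xef,0x09) = 0xf8
[5] add(0x5b,0x85) = 0xe0
[6] add(0x87,0x2f) = 0xb6
[7] add(0xce,0xec) = 0x1ba
[8] add(0xf3,0xf7) = 0x1ea
[9] add(0xe1,0xda) = 0x1bb
[10] add(0xd3,0x96) = 0x169
[11] add(0xb5,0x2b) = 0xe0
[12] add(0x4d,0xe9) = 0x136
[13] add(0xcc,0xa8) = 0x174
[14] tail/keep = 0x4e
[15] tail/keep = 0x8f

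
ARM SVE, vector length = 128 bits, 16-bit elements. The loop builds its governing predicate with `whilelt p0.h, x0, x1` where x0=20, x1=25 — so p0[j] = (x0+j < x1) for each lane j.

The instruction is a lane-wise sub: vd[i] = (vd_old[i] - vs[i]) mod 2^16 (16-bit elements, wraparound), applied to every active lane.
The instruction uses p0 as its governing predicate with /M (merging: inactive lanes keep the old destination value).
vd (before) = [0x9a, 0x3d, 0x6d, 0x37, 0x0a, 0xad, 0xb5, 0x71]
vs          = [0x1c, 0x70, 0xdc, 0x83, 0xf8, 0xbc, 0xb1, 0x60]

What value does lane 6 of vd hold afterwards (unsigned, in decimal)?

lane count: 128 div 16 = 8
active while 20+j < 25, i.e. j ∈ [0,5) capped at 8 ⇒ 5
lane  0: sub(0x9a,0x1c) ⇒ 0x7e
lane  1: sub(0x3d,0x70) ⇒ 0xffcd
lane  2: sub(0x6d,0xdc) ⇒ 0xff91
lane  3: sub(0x37,0x83) ⇒ 0xffb4
lane  4: sub(0x0a,0xf8) ⇒ 0xff12
lane  5: tail/keep ⇒ 0xad
lane  6: tail/keep ⇒ 0xb5
lane  7: tail/keep ⇒ 0x71

vd[6] = 181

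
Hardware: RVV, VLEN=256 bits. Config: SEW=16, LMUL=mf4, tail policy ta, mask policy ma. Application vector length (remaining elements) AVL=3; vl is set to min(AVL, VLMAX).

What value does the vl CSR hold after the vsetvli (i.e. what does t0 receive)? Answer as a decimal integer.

lanes per group: 256·1/4/16 = 4
vl = min(AVL, VLMAX) = min(3, 4) = 3

vl = 3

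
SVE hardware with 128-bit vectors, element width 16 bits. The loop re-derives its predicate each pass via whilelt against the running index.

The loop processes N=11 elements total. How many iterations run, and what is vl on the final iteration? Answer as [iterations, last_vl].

[iterations, last_vl] = [2, 3]

128-bit reg / 16-bit elem → 8 lanes
iterations = ceil(11/8) = 2; final-pass vl = 3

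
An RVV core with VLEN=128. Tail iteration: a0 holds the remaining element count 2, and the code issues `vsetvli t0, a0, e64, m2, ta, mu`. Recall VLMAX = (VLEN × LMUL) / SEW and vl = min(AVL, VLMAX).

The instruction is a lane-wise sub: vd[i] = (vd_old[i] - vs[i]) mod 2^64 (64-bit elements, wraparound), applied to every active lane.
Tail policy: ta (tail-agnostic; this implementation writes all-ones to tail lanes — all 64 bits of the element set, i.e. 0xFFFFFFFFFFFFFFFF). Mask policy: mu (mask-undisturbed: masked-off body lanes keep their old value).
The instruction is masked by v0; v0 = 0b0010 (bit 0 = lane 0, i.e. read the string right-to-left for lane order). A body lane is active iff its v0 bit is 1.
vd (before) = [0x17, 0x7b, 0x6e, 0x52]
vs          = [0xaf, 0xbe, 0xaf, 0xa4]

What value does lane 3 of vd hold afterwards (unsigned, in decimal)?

VLMAX = VLEN×LMUL/SEW = 128×2/64 = 4
AVL=2 ≤ VLMAX=4, so vl = 2
vd[0] mask-off/keep -> 0x17
vd[1] sub(0x7b,0xbe) -> 0xffffffffffffffbd
vd[2] tail/ones -> 0xffffffffffffffff
vd[3] tail/ones -> 0xffffffffffffffff

vd[3] = 18446744073709551615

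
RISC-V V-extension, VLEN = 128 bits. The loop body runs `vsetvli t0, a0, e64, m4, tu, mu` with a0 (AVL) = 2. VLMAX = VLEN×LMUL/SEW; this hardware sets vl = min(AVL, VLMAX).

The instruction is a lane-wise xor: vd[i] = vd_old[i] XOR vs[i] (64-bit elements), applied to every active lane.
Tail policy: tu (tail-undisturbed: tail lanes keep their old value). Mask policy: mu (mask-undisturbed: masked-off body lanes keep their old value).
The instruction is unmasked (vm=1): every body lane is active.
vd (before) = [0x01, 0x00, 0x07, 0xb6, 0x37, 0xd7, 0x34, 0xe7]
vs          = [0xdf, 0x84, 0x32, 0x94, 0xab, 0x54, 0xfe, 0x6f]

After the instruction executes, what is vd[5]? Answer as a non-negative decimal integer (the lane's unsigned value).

VLMAX = VLEN×LMUL/SEW = 128×4/64 = 8
vl = min(AVL, VLMAX) = min(2, 8) = 2
  i=0: xor(0x01,0xdf) → 222
  i=1: xor(0x00,0x84) → 132
  i=2: tail/keep → 7
  i=3: tail/keep → 182
  i=4: tail/keep → 55
  i=5: tail/keep → 215
  i=6: tail/keep → 52
  i=7: tail/keep → 231

vd[5] = 215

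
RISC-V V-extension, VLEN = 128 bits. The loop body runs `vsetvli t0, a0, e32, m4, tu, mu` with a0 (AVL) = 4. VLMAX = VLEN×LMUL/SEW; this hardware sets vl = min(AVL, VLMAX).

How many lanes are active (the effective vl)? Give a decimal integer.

vl = 4

VLMAX = VLEN×LMUL/SEW = 128×4/32 = 16
AVL=4 ≤ VLMAX=16, so vl = 4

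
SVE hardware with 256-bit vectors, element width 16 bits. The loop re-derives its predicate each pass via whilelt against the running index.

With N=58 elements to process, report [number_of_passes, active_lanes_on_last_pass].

[iterations, last_vl] = [4, 10]

register lanes = 256/16 = 16
iterations = ceil(58/16) = 4; final-pass vl = 10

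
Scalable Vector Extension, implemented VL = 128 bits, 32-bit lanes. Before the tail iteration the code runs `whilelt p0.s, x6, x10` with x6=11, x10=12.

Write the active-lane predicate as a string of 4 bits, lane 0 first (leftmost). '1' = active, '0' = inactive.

128-bit reg / 32-bit elem → 4 lanes
whilelt: lane j active iff 11+j < 12 → j < 1 → 1 active
bits (lane 0 leftmost): 1000

predicate = 1000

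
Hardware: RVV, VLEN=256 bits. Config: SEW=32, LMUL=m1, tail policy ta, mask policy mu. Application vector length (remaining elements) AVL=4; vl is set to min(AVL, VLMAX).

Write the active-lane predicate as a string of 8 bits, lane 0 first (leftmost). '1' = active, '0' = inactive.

predicate = 11110000

lanes per group: 256·1/32 = 8
AVL=4 ≤ VLMAX=8, so vl = 4
bits (lane 0 leftmost): 11110000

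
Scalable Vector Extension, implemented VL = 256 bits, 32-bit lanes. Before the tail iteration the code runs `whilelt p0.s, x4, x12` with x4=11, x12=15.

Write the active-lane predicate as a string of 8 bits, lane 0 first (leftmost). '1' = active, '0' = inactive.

predicate = 11110000

register lanes = 256/32 = 8
active while 11+j < 15, i.e. j ∈ [0,4) capped at 8 ⇒ 4
bits (lane 0 leftmost): 11110000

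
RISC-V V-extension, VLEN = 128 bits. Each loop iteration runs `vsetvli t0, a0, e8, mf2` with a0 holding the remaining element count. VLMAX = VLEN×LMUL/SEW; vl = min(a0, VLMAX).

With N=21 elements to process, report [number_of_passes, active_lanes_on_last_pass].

[iterations, last_vl] = [3, 5]

lanes per group: 128·1/2/8 = 8
iterations = ceil(21/8) = 3; final-pass vl = 5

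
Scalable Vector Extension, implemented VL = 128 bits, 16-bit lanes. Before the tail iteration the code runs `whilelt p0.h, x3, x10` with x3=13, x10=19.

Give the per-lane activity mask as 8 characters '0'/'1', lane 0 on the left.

lane count: 128 div 16 = 8
p0[j] = (13+j < 19); true for j=0..5 → 6 lanes set
bits (lane 0 leftmost): 11111100

predicate = 11111100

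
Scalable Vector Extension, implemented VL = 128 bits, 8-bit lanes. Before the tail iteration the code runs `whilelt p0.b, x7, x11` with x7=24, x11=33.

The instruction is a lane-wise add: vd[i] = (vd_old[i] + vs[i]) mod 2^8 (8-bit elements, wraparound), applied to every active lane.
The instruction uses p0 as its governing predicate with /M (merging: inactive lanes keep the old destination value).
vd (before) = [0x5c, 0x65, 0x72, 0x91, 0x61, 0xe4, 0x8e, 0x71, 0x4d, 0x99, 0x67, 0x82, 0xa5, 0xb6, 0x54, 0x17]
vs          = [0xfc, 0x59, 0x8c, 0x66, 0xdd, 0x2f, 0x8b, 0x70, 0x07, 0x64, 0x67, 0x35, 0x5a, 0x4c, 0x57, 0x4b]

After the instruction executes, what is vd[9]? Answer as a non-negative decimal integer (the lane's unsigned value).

register lanes = 128/8 = 16
active while 24+j < 33, i.e. j ∈ [0,9) capped at 16 ⇒ 9
[0] add(0x5c,0xfc) = 0x58
[1] add(0x65,0x59) = 0xbe
[2] add(0x72,0x8c) = 0xfe
[3] add(0x91,0x66) = 0xf7
[4] add(0x61,0xdd) = 0x3e
[5] add(0xe4,0x2f) = 0x13
[6] add(0x8e,0x8b) = 0x19
[7] add(0x71,0x70) = 0xe1
[8] add(0x4d,0x07) = 0x54
[9] tail/keep = 0x99
[10] tail/keep = 0x67
[11] tail/keep = 0x82
[12] tail/keep = 0xa5
[13] tail/keep = 0xb6
[14] tail/keep = 0x54
[15] tail/keep = 0x17

vd[9] = 153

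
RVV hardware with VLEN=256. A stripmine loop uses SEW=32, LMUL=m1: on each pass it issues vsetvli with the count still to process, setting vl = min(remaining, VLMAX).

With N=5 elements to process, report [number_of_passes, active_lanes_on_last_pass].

[iterations, last_vl] = [1, 5]

VLMAX = (256 × 1) / 32 = 8 lanes
N=5: ⌈5/8⌉ = 1 iters; last vl = 5 − 0×8 = 5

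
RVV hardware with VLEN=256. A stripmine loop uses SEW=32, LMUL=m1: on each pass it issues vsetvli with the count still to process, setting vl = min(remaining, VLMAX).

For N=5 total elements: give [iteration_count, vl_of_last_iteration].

VLMAX = VLEN×LMUL/SEW = 256×1/32 = 8
N=5: ⌈5/8⌉ = 1 iters; last vl = 5 − 0×8 = 5

[iterations, last_vl] = [1, 5]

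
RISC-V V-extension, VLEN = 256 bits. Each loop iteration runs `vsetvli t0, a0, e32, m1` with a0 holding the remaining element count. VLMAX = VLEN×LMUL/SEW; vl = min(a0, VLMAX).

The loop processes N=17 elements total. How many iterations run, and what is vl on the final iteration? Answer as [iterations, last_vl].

VLMAX = VLEN×LMUL/SEW = 256×1/32 = 8
N=17: ⌈17/8⌉ = 3 iters; last vl = 17 − 2×8 = 1

[iterations, last_vl] = [3, 1]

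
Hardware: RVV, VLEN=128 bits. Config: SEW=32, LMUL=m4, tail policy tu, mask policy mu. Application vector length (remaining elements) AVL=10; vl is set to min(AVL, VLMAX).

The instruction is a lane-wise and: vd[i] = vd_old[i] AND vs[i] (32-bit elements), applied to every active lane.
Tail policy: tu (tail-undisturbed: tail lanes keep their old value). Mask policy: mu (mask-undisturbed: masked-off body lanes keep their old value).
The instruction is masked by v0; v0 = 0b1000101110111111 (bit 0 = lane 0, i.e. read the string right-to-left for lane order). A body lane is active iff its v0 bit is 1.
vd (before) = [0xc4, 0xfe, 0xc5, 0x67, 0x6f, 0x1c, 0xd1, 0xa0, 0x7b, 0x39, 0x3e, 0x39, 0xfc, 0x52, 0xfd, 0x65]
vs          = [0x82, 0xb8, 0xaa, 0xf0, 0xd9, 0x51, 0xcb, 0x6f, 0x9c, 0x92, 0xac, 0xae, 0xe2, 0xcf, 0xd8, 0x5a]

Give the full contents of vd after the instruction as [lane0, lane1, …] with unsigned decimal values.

lanes per group: 128·4/32 = 16
vl ← min(10, 16) = 10
[0] and(0xc4,0x82) = 0x80
[1] and(0xfe,0xb8) = 0xb8
[2] and(0xc5,0xaa) = 0x80
[3] and(0x67,0xf0) = 0x60
[4] and(0x6f,0xd9) = 0x49
[5] and(0x1c,0x51) = 0x10
[6] mask-off/keep = 0xd1
[7] and(0xa0,0x6f) = 0x20
[8] and(0x7b,0x9c) = 0x18
[9] and(0x39,0x92) = 0x10
[10] tail/keep = 0x3e
[11] tail/keep = 0x39
[12] tail/keep = 0xfc
[13] tail/keep = 0x52
[14] tail/keep = 0xfd
[15] tail/keep = 0x65

vd = [128, 184, 128, 96, 73, 16, 209, 32, 24, 16, 62, 57, 252, 82, 253, 101]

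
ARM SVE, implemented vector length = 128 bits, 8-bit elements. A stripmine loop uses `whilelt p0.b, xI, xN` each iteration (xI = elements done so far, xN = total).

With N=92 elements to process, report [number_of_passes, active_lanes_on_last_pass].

128-bit reg / 8-bit elem → 16 lanes
N=92: ⌈92/16⌉ = 6 iters; last vl = 92 − 5×16 = 12

[iterations, last_vl] = [6, 12]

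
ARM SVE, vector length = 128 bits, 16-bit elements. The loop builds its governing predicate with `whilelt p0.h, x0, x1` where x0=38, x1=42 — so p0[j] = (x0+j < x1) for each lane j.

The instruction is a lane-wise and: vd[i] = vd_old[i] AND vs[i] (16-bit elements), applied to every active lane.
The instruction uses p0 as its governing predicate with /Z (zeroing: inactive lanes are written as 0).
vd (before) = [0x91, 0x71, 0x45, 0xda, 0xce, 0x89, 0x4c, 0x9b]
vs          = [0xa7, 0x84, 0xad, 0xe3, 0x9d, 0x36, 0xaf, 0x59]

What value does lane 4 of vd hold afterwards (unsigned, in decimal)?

vd[4] = 0

register lanes = 128/16 = 8
active while 38+j < 42, i.e. j ∈ [0,4) capped at 8 ⇒ 4
lane  0: and(0x91,0xa7) ⇒ 0x81
lane  1: and(0x71,0x84) ⇒ 0x00
lane  2: and(0x45,0xad) ⇒ 0x05
lane  3: and(0xda,0xe3) ⇒ 0xc2
lane  4: tail/zero ⇒ 0x00
lane  5: tail/zero ⇒ 0x00
lane  6: tail/zero ⇒ 0x00
lane  7: tail/zero ⇒ 0x00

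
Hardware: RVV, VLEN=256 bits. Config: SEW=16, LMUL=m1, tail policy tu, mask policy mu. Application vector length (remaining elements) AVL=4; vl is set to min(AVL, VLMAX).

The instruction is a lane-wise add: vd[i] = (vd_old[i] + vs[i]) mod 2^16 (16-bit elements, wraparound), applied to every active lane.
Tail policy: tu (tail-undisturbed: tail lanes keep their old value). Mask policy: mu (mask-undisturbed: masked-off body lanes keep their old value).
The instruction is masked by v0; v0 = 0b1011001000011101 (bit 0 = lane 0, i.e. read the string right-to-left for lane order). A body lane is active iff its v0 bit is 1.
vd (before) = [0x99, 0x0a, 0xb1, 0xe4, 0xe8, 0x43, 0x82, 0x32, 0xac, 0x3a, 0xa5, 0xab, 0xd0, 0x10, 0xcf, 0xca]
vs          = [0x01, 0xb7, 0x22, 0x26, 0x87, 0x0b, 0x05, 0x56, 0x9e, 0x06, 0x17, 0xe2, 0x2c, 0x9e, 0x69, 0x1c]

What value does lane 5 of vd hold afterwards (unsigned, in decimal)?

lanes per group: 256·1/16 = 16
vl ← min(4, 16) = 4
  i=0: add(0x99,0x01) → 154
  i=1: mask-off/keep → 10
  i=2: add(0xb1,0x22) → 211
  i=3: add(0xe4,0x26) → 266
  i=4: tail/keep → 232
  i=5: tail/keep → 67
  i=6: tail/keep → 130
  i=7: tail/keep → 50
  i=8: tail/keep → 172
  i=9: tail/keep → 58
  i=10: tail/keep → 165
  i=11: tail/keep → 171
  i=12: tail/keep → 208
  i=13: tail/keep → 16
  i=14: tail/keep → 207
  i=15: tail/keep → 202

vd[5] = 67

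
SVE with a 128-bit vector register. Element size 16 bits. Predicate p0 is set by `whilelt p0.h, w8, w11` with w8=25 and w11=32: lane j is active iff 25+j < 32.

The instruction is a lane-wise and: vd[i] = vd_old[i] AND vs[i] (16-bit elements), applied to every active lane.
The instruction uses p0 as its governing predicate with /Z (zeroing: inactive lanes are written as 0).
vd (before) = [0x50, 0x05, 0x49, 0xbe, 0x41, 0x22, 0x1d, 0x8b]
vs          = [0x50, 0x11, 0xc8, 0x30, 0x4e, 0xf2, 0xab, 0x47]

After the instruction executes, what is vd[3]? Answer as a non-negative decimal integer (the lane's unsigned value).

vd[3] = 48

128-bit reg / 16-bit elem → 8 lanes
p0[j] = (25+j < 32); true for j=0..6 → 7 lanes set
  i=0: and(0x50,0x50) → 80
  i=1: and(0x05,0x11) → 1
  i=2: and(0x49,0xc8) → 72
  i=3: and(0xbe,0x30) → 48
  i=4: and(0x41,0x4e) → 64
  i=5: and(0x22,0xf2) → 34
  i=6: and(0x1d,0xab) → 9
  i=7: tail/zero → 0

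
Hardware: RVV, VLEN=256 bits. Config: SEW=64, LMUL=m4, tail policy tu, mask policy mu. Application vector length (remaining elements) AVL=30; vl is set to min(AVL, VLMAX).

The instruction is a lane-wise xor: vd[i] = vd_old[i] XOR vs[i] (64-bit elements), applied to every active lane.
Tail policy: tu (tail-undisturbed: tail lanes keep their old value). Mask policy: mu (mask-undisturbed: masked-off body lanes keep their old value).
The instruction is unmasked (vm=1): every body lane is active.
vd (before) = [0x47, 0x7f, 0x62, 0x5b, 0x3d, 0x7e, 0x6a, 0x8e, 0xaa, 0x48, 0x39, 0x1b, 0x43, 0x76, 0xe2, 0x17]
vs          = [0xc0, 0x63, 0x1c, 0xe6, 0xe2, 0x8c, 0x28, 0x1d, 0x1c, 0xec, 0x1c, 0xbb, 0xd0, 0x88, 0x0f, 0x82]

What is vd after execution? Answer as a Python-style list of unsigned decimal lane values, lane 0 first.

vd = [135, 28, 126, 189, 223, 242, 66, 147, 182, 164, 37, 160, 147, 254, 237, 149]

lanes per group: 256·4/64 = 16
vl = min(AVL, VLMAX) = min(30, 16) = 16
[0] xor(0x47,0xc0) = 0x87
[1] xor(0x7f,0x63) = 0x1c
[2] xor(0x62,0x1c) = 0x7e
[3] xor(0x5b,0xe6) = 0xbd
[4] xor(0x3d,0xe2) = 0xdf
[5] xor(0x7e,0x8c) = 0xf2
[6] xor(0x6a,0x28) = 0x42
[7] xor(0x8e,0x1d) = 0x93
[8] xor(0xaa,0x1c) = 0xb6
[9] xor(0x48,0xec) = 0xa4
[10] xor(0x39,0x1c) = 0x25
[11] xor(0x1b,0xbb) = 0xa0
[12] xor(0x43,0xd0) = 0x93
[13] xor(0x76,0x88) = 0xfe
[14] xor(0xe2,0x0f) = 0xed
[15] xor(0x17,0x82) = 0x95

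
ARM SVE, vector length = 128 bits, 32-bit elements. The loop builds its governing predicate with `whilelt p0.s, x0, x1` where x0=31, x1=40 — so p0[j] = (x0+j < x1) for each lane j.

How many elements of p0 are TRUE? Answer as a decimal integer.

128-bit reg / 32-bit elem → 4 lanes
active while 31+j < 40, i.e. j ∈ [0,9) capped at 4 ⇒ 4

vl = 4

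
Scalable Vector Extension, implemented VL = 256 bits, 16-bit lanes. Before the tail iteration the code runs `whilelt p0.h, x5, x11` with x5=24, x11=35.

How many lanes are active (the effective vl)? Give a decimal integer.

vl = 11

register lanes = 256/16 = 16
active while 24+j < 35, i.e. j ∈ [0,11) capped at 16 ⇒ 11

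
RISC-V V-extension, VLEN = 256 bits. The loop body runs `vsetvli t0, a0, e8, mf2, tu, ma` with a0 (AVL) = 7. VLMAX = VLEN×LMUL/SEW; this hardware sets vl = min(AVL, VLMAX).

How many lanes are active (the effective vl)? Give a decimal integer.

lanes per group: 256·1/2/8 = 16
vl = min(AVL, VLMAX) = min(7, 16) = 7

vl = 7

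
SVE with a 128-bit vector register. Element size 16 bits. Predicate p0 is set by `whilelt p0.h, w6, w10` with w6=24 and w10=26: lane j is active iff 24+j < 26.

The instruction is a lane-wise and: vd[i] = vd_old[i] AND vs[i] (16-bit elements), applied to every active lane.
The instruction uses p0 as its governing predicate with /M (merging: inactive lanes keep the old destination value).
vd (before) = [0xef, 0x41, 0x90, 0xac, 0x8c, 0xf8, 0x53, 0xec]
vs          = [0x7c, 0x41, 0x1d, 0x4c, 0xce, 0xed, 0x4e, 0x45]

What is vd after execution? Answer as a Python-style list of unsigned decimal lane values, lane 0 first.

128-bit reg / 16-bit elem → 8 lanes
p0[j] = (24+j < 26); true for j=0..1 → 2 lanes set
  i=0: and(0xef,0x7c) → 108
  i=1: and(0x41,0x41) → 65
  i=2: tail/keep → 144
  i=3: tail/keep → 172
  i=4: tail/keep → 140
  i=5: tail/keep → 248
  i=6: tail/keep → 83
  i=7: tail/keep → 236

vd = [108, 65, 144, 172, 140, 248, 83, 236]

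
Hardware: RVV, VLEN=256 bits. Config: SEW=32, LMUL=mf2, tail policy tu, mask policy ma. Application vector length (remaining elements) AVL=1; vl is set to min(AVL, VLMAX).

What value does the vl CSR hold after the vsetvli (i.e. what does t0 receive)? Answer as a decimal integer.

vl = 1

VLMAX = VLEN×LMUL/SEW = 256×1/2/32 = 4
AVL=1 ≤ VLMAX=4, so vl = 1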